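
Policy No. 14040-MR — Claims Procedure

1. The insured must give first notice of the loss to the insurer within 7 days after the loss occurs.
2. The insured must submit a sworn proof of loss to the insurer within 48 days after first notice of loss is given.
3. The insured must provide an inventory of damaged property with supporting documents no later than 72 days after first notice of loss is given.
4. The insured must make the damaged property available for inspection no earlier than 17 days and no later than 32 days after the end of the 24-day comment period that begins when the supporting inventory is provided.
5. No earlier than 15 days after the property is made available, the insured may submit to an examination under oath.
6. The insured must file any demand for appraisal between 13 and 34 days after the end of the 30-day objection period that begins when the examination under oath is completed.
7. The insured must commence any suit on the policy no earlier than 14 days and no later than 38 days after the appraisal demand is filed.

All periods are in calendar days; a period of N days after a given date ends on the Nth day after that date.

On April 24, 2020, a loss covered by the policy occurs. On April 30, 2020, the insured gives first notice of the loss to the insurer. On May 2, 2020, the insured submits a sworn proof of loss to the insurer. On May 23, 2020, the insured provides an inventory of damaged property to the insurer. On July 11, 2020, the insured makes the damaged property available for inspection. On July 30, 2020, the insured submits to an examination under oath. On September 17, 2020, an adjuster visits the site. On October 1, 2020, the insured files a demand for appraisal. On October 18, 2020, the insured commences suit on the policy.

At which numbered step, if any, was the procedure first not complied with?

None — every step was satisfied

Step 1 — counting 7 days from April 24, 2020 (when the loss occurs) gives a deadline of May 1, 2020; completed April 30, 2020, before the deadline.
Step 2 — counting 48 days from April 30, 2020 (when first notice of loss is given) gives a deadline of June 17, 2020; May 2, 2020 is within that limit.
Step 3 — counting 72 days from April 30, 2020 (when first notice of loss is given) gives a deadline of July 11, 2020; completed May 23, 2020, before the deadline.
Step 4 — 17 and 32 days from June 16, 2020 (end of the 24-day comment period, which began when the supporting inventory is provided on May 23, 2020) are July 3, 2020 and July 18, 2020 respectively; July 11, 2020 falls inside that range.
Step 5 — must wait 15 days from July 11, 2020 (when the property is made available), so not before July 26, 2020; done July 30, 2020, after the minimum wait.
Step 6 — 13 and 34 days from August 29, 2020 (end of the 30-day objection period, which began when the examination under oath is completed on July 30, 2020) are September 11, 2020 and October 2, 2020 respectively; done October 1, 2020, which is between those dates.
Step 7 — 14 and 38 days from October 1, 2020 (when the appraisal demand is filed) are October 15, 2020 and November 8, 2020 respectively; done October 18, 2020 — within the window.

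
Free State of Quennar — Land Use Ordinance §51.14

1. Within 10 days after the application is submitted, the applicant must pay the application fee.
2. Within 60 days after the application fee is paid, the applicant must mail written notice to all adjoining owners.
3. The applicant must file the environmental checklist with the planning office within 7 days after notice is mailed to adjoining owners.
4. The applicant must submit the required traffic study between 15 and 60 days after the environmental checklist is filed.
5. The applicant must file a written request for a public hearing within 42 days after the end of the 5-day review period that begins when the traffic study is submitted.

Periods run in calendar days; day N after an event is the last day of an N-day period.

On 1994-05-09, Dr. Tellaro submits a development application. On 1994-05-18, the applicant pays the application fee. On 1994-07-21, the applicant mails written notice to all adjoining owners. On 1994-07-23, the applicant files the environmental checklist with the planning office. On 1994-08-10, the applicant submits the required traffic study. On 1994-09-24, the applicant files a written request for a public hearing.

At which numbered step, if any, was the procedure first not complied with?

Step 2

Step 1 — counting 10 days from 1994-05-09 (when the application is submitted) gives a deadline of 1994-05-19; completed 1994-05-18, before the deadline.
Step 2 — counting 60 days from 1994-05-18 (when the application fee is paid) gives a deadline of 1994-07-17; not done until 1994-07-21, 4 days after the deadline.
The analysis stops there.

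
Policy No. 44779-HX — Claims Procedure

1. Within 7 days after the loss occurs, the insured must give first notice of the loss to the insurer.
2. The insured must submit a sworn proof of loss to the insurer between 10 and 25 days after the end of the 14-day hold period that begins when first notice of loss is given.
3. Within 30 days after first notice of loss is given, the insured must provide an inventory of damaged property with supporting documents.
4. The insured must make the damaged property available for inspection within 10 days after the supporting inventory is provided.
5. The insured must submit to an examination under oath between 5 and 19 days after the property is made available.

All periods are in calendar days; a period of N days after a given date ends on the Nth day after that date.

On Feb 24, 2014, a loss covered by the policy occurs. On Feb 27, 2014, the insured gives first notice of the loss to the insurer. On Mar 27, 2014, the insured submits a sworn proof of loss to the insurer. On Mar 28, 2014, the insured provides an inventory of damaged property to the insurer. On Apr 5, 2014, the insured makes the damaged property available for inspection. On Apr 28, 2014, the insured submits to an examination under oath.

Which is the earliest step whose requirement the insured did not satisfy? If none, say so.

(1) due by Feb 24, 2014 + 7 days = Mar 3, 2014; Feb 27, 2014 is within that limit.
(2) the permitted window runs from Mar 13, 2014 + 10 = Mar 23, 2014 to Mar 13, 2014 + 25 = Apr 7, 2014; Mar 27, 2014 falls inside that range.
(3) due by Feb 27, 2014 + 30 days = Mar 29, 2014; Mar 28, 2014 is within that limit.
(4) due by Mar 28, 2014 + 10 days = Apr 7, 2014; completed Apr 5, 2014, before the deadline.
(5) the permitted window runs from Apr 5, 2014 + 5 = Apr 10, 2014 to Apr 5, 2014 + 19 = Apr 24, 2014; Apr 28, 2014 is 4 days past the end of the window.
No need to go further; step 5 was not satisfied.

Step 5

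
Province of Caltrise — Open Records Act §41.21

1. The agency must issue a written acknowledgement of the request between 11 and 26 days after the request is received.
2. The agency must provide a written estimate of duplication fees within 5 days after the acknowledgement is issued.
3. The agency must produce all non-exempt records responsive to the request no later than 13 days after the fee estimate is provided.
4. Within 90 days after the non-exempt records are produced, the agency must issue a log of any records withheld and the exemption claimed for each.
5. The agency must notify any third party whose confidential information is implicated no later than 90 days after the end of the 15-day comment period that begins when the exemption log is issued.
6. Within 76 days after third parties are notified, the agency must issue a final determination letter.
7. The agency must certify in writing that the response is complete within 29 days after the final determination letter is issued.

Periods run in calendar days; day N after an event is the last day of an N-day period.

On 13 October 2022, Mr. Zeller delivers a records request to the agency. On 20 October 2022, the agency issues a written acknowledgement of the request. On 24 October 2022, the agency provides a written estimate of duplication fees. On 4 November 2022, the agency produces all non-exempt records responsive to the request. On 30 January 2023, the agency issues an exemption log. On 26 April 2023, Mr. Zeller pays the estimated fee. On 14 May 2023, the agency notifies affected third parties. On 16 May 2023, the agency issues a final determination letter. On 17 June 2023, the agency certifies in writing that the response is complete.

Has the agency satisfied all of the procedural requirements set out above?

Step 1 — 11 and 26 days from 13 October 2022 (when the request is received) are 24 October 2022 and 8 November 2022 respectively; 20 October 2022 is 4 days too early.

No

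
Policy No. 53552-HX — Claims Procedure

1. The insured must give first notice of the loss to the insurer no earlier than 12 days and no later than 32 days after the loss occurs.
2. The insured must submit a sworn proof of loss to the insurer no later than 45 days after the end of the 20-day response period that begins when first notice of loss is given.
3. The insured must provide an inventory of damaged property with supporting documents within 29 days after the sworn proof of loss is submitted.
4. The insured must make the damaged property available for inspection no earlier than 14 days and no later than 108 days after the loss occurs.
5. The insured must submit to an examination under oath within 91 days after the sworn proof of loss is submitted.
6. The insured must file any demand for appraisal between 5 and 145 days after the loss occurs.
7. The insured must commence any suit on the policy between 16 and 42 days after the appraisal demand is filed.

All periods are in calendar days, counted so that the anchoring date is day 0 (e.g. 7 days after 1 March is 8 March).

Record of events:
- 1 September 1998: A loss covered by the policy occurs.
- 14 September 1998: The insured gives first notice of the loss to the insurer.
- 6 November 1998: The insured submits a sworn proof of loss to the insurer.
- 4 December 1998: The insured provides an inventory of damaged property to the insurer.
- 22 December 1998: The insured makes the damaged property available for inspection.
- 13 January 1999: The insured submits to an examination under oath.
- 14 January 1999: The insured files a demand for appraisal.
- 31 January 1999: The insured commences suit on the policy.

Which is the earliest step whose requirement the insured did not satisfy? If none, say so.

Step 4

Step 1 — 12 and 32 days from 1 September 1998 (when the loss occurs) are 13 September 1998 and 3 October 1998 respectively; done 14 September 1998, which is between those dates.
Step 2 — counting 45 days from 4 October 1998 (end of the 20-day response period, which began when first notice of loss is given on 14 September 1998) gives a deadline of 18 November 1998; done 6 November 1998 — timely.
Step 3 — counting 29 days from 6 November 1998 (when the sworn proof of loss is submitted) gives a deadline of 5 December 1998; 4 December 1998 is within that limit.
Step 4 — 14 and 108 days from 1 September 1998 (when the loss occurs) are 15 September 1998 and 18 December 1998 respectively; done 22 December 1998 — 4 days after the window closed.
The procedure was therefore not followed at step 4.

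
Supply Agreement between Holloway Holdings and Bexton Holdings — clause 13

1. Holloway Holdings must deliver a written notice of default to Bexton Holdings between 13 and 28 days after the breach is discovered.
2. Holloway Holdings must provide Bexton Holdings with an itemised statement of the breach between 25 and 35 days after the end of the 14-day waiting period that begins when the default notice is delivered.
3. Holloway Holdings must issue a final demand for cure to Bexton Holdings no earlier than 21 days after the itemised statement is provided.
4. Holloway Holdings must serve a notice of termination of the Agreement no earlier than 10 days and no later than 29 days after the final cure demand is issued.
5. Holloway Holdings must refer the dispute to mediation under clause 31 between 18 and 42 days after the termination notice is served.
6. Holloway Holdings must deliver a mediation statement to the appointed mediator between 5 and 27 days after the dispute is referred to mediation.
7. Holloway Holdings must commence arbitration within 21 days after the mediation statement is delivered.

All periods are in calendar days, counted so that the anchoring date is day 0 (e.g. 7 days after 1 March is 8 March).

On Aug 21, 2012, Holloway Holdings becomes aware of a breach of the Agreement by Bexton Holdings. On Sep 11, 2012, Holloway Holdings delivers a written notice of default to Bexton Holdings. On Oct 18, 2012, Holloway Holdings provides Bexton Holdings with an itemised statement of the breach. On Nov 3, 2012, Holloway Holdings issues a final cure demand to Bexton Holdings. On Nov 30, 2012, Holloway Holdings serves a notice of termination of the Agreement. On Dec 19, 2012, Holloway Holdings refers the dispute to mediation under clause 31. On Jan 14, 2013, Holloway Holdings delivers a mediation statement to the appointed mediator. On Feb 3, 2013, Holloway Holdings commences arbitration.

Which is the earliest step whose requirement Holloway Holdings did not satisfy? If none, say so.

Step 2

(1) the permitted window runs from Aug 21, 2012 + 13 = Sep 3, 2012 to Aug 21, 2012 + 28 = Sep 18, 2012; Sep 11, 2012 falls inside that range.
(2) the permitted window runs from Sep 25, 2012 + 25 = Oct 20, 2012 to Sep 25, 2012 + 35 = Oct 30, 2012; done Oct 18, 2012 — 2 days before the window opened.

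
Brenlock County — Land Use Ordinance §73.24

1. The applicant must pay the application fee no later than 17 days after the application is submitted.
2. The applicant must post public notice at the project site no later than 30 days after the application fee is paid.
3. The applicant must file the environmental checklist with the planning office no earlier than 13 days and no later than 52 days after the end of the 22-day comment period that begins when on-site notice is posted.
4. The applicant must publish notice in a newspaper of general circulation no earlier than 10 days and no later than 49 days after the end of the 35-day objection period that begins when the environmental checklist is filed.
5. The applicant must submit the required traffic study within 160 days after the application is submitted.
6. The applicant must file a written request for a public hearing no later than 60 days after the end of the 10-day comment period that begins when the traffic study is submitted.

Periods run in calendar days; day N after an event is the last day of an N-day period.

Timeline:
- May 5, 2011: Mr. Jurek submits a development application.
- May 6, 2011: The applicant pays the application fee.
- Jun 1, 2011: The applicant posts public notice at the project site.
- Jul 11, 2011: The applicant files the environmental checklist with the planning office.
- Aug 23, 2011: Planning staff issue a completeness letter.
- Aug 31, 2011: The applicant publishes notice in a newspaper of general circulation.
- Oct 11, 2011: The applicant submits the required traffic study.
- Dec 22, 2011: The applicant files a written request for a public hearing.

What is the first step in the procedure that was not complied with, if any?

Step 6

Step 1 — counting 17 days from May 5, 2011 (when the application is submitted) gives a deadline of May 22, 2011; completed May 6, 2011, before the deadline.
Step 2 — counting 30 days from May 6, 2011 (when the application fee is paid) gives a deadline of Jun 5, 2011; done Jun 1, 2011 — timely.
Step 3 — 13 and 52 days from Jun 23, 2011 (end of the 22-day comment period, which began when on-site notice is posted on Jun 1, 2011) are Jul 6, 2011 and Aug 14, 2011 respectively; done Jul 11, 2011 — within the window.
Step 4 — 10 and 49 days from Aug 15, 2011 (end of the 35-day objection period, which began when the environmental checklist is filed on Jul 11, 2011) are Aug 25, 2011 and Oct 3, 2011 respectively; Aug 31, 2011 falls inside that range.
Step 5 — counting 160 days from May 5, 2011 (when the application is submitted) gives a deadline of Oct 12, 2011; completed Oct 11, 2011, before the deadline.
Step 6 — counting 60 days from Oct 21, 2011 (end of the 10-day comment period, which began when the traffic study is submitted on Oct 11, 2011) gives a deadline of Dec 20, 2011; not done until Dec 22, 2011, 2 days after the deadline.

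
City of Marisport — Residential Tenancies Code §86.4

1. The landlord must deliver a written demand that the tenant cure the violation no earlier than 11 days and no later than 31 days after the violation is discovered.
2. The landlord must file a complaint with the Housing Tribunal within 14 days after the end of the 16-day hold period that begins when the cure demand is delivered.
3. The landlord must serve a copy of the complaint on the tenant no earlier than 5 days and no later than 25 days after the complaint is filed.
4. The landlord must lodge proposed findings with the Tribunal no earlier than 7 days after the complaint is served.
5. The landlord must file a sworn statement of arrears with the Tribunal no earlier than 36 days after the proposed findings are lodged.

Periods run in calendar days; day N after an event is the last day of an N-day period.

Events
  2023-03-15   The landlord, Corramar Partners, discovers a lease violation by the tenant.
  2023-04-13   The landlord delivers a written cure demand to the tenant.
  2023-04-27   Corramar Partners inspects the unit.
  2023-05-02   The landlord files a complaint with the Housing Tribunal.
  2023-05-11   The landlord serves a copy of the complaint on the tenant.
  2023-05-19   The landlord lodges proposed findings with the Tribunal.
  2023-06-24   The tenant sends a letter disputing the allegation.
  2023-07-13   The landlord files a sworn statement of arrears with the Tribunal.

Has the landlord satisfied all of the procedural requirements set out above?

Step 1: the window is 11–31 days after 2023-03-15 (when the violation is discovered), so 2023-03-26 through 2023-04-15; 2023-04-13 falls inside that range.
Step 2: 14 days after 2023-04-29 (end of the 16-day hold period, which began when the cure demand is delivered on 2023-04-13) is 2023-05-13; 2023-05-02 is within that limit.
Step 3: the window is 5–25 days after 2023-05-02 (when the complaint is filed), so 2023-05-07 through 2023-05-27; 2023-05-11 falls inside that range.
Step 4: the earliest permitted date is 7 days after 2023-05-11 (when the complaint is served), i.e. 2023-05-18; done 2023-05-19 — permitted.
Step 5: the earliest permitted date is 36 days after 2023-05-19 (when the proposed findings are lodged), i.e. 2023-06-24; done 2023-07-13 — permitted.

Yes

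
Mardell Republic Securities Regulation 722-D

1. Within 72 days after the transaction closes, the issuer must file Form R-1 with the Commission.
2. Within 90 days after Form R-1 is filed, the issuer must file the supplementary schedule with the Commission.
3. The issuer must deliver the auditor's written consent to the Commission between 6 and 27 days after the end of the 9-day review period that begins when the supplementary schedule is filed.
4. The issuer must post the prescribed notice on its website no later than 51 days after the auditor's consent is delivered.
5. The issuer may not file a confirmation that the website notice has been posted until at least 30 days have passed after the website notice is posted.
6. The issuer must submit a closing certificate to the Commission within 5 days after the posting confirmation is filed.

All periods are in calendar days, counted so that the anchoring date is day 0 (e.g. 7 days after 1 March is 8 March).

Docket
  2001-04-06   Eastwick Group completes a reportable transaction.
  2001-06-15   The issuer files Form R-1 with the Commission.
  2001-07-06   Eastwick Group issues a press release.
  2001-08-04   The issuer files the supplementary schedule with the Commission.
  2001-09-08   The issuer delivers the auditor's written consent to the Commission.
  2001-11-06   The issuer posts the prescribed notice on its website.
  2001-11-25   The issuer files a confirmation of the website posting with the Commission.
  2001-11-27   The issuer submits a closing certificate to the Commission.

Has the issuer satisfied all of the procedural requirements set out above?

Step 1: 72 days after 2001-04-06 (when the transaction closes) is 2001-06-17; 2001-06-15 is within that limit.
Step 2: 90 days after 2001-06-15 (when Form R-1 is filed) is 2001-09-13; done 2001-08-04 — timely.
Step 3: the window is 6–27 days after 2001-08-13 (end of the 9-day review period, which began when the supplementary schedule is filed on 2001-08-04), so 2001-08-19 through 2001-09-09; done 2001-09-08, which is between those dates.
Step 4: 51 days after 2001-09-08 (when the auditor's consent is delivered) is 2001-10-29; done 2001-11-06 — 8 days late.
The analysis stops there.

No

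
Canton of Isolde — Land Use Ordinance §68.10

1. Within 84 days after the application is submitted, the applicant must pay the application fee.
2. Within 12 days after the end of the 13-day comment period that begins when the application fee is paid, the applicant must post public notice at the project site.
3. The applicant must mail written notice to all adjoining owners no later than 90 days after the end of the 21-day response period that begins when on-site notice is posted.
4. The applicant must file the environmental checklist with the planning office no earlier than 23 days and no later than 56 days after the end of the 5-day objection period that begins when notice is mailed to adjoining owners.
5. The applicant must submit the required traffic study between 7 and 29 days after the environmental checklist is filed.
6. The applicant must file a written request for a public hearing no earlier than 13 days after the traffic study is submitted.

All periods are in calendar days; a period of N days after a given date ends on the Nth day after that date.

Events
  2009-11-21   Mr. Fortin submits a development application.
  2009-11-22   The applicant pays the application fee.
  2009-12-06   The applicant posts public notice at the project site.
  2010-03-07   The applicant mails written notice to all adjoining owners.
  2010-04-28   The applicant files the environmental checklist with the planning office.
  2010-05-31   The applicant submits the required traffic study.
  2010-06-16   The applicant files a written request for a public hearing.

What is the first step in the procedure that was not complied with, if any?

(1) due by 2009-11-21 + 84 days = 2010-02-13; completed 2009-11-22, before the deadline.
(2) due by 2009-12-05 + 12 days = 2009-12-17; done 2009-12-06 — timely.
(3) due by 2009-12-27 + 90 days = 2010-03-27; done 2010-03-07 — timely.
(4) the permitted window runs from 2010-03-12 + 23 = 2010-04-04 to 2010-03-12 + 56 = 2010-05-07; done 2010-04-28 — within the window.
(5) the permitted window runs from 2010-04-28 + 7 = 2010-05-05 to 2010-04-28 + 29 = 2010-05-27; done 2010-05-31 — 4 days after the window closed.
That is the first point of non-compliance.

Step 5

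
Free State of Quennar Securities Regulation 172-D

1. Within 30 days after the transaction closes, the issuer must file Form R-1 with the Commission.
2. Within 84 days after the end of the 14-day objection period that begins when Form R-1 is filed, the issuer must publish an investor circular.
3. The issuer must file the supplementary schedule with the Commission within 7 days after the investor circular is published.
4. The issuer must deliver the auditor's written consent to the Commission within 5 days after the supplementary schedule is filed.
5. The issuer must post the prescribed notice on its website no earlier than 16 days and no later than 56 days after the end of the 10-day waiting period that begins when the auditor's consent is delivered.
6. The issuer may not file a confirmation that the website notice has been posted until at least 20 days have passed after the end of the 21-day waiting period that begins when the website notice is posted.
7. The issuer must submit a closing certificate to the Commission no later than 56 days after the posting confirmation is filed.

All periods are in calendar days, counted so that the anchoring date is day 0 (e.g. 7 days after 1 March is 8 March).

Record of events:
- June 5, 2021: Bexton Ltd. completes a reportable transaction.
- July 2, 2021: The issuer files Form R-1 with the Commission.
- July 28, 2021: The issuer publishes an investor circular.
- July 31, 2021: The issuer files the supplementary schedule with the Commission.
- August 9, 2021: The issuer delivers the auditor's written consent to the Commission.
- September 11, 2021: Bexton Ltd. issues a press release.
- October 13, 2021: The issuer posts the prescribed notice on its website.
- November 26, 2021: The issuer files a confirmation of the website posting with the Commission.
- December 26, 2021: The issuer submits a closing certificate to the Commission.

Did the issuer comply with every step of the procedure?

(1) due by June 5, 2021 + 30 days = July 5, 2021; completed July 2, 2021, before the deadline.
(2) due by July 16, 2021 + 84 days = October 8, 2021; done July 28, 2021 — timely.
(3) due by July 28, 2021 + 7 days = August 4, 2021; July 31, 2021 is within that limit.
(4) due by July 31, 2021 + 5 days = August 5, 2021; not done until August 9, 2021, 4 days after the deadline.
The procedure was therefore not followed at step 4.

No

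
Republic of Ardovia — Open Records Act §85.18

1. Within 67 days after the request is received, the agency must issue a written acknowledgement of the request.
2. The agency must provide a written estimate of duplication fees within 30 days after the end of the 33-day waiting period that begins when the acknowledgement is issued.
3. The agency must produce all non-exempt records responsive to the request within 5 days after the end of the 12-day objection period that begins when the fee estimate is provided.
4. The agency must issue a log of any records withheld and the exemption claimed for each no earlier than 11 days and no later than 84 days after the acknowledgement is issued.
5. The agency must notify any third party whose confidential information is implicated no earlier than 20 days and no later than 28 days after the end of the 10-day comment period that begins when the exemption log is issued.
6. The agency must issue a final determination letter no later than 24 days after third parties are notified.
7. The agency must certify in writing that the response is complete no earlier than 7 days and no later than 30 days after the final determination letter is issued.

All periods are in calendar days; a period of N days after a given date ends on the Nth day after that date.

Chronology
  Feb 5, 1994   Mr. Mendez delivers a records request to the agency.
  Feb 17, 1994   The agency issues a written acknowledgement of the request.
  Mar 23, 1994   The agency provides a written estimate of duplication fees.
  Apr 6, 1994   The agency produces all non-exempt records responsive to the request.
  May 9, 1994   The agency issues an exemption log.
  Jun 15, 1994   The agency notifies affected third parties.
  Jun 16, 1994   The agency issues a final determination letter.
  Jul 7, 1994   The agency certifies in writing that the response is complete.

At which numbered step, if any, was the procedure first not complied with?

Step 1 — counting 67 days from Feb 5, 1994 (when the request is received) gives a deadline of Apr 13, 1994; done Feb 17, 1994 — timely.
Step 2 — counting 30 days from Mar 22, 1994 (end of the 33-day waiting period, which began when the acknowledgement is issued on Feb 17, 1994) gives a deadline of Apr 21, 1994; completed Mar 23, 1994, before the deadline.
Step 3 — counting 5 days from Apr 4, 1994 (end of the 12-day objection period, which began when the fee estimate is provided on Mar 23, 1994) gives a deadline of Apr 9, 1994; Apr 6, 1994 is within that limit.
Step 4 — 11 and 84 days from Feb 17, 1994 (when the acknowledgement is issued) are Feb 28, 1994 and May 12, 1994 respectively; May 9, 1994 falls inside that range.
Step 5 — 20 and 28 days from May 19, 1994 (end of the 10-day comment period, which began when the exemption log is issued on May 9, 1994) are Jun 8, 1994 and Jun 16, 1994 respectively; done Jun 15, 1994 — within the window.
Step 6 — counting 24 days from Jun 15, 1994 (when third parties are notified) gives a deadline of Jul 9, 1994; completed Jun 16, 1994, before the deadline.
Step 7 — 7 and 30 days from Jun 16, 1994 (when the final determination letter is issued) are Jun 23, 1994 and Jul 16, 1994 respectively; Jul 7, 1994 falls inside that range.

None — every step was satisfied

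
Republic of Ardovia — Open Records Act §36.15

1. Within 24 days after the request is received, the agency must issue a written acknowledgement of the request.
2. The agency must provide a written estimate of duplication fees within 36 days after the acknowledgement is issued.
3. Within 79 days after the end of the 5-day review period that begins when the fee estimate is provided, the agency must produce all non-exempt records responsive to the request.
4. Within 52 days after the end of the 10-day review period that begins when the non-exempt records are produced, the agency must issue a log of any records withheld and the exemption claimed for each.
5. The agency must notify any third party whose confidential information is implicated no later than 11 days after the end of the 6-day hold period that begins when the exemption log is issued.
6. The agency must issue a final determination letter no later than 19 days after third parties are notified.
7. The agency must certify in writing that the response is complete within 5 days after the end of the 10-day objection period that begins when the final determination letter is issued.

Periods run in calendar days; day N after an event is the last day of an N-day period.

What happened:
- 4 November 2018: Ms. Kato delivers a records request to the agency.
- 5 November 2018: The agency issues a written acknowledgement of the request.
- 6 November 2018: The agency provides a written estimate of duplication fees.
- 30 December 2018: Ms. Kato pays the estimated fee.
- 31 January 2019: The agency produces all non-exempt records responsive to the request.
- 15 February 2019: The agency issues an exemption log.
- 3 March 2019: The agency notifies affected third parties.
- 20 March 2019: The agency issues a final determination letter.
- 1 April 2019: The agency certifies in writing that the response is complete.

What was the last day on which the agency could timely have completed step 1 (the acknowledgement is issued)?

Step 1 runs from 4 November 2018, when the request is received. 24 days after 4 November 2018 is 28 November 2018.

28 November 2018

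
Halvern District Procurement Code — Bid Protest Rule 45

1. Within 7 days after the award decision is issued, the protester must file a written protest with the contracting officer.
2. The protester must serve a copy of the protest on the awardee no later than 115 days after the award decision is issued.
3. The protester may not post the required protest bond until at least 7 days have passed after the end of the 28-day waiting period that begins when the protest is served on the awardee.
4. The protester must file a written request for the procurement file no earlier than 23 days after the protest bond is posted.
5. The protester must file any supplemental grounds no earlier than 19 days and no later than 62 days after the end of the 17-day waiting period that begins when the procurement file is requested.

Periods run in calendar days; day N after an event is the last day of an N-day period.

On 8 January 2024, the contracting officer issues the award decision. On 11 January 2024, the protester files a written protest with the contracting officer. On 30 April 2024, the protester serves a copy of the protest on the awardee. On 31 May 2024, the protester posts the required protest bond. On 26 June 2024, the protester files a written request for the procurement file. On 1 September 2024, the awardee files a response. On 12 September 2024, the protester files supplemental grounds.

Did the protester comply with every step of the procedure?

No

Step 1: 7 days after 8 January 2024 (when the award decision is issued) is 15 January 2024; completed 11 January 2024, before the deadline.
Step 2: 115 days after 8 January 2024 (when the award decision is issued) is 2 May 2024; completed 30 April 2024, before the deadline.
Step 3: the earliest permitted date is 7 days after 28 May 2024 (end of the 28-day waiting period, which began when the protest is served on the awardee on 30 April 2024), i.e. 4 June 2024; acted on 31 May 2024, 4 days prematurely.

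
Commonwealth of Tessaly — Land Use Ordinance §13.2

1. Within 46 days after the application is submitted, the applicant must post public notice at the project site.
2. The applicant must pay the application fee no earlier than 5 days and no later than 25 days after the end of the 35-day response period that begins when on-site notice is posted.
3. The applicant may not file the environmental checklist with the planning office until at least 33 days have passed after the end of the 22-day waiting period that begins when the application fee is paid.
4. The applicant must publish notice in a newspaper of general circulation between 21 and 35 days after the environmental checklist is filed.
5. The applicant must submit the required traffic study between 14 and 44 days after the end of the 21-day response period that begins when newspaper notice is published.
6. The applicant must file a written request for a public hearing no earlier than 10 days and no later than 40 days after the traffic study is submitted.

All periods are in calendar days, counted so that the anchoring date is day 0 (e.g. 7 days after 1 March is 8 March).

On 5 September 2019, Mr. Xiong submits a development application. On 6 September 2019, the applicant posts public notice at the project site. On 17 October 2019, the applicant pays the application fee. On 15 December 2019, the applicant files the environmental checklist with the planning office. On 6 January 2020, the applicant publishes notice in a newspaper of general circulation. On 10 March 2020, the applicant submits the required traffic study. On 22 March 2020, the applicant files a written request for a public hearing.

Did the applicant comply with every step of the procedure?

Step 1 — counting 46 days from 5 September 2019 (when the application is submitted) gives a deadline of 21 October 2019; 6 September 2019 is within that limit.
Step 2 — 5 and 25 days from 11 October 2019 (end of the 35-day response period, which began when on-site notice is posted on 6 September 2019) are 16 October 2019 and 5 November 2019 respectively; 17 October 2019 falls inside that range.
Step 3 — must wait 33 days from 8 November 2019 (end of the 22-day waiting period, which began when the application fee is paid on 17 October 2019), so not before 11 December 2019; 15 December 2019 is on or after that date.
Step 4 — 21 and 35 days from 15 December 2019 (when the environmental checklist is filed) are 5 January 2020 and 19 January 2020 respectively; done 6 January 2020, which is between those dates.
Step 5 — 14 and 44 days from 27 January 2020 (end of the 21-day response period, which began when newspaper notice is published on 6 January 2020) are 10 February 2020 and 11 March 2020 respectively; 10 March 2020 falls inside that range.
Step 6 — 10 and 40 days from 10 March 2020 (when the traffic study is submitted) are 20 March 2020 and 19 April 2020 respectively; done 22 March 2020 — within the window.

Yes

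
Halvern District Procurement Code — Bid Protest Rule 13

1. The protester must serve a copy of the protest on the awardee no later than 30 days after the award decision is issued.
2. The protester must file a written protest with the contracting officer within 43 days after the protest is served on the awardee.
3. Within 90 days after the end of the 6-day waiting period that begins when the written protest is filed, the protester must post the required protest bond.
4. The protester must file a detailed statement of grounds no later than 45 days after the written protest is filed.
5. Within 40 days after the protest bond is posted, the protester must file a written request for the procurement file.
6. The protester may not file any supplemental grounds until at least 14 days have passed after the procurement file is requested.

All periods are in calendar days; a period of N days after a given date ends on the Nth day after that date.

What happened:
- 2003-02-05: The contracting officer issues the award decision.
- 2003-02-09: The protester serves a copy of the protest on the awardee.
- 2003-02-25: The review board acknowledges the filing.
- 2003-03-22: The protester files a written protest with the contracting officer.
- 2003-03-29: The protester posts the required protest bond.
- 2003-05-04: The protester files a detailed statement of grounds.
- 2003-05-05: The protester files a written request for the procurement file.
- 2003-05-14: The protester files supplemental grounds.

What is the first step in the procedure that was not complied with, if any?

(1) due by 2003-02-05 + 30 days = 2003-03-07; completed 2003-02-09, before the deadline.
(2) due by 2003-02-09 + 43 days = 2003-03-24; completed 2003-03-22, before the deadline.
(3) due by 2003-03-28 + 90 days = 2003-06-26; 2003-03-29 is within that limit.
(4) due by 2003-03-22 + 45 days = 2003-05-06; completed 2003-05-04, before the deadline.
(5) due by 2003-03-29 + 40 days = 2003-05-08; 2003-05-05 is within that limit.
(6) permitted from 2003-05-05 + 14 days = 2003-05-19 onward; 2003-05-14 is 5 days before the earliest permitted date.

Step 6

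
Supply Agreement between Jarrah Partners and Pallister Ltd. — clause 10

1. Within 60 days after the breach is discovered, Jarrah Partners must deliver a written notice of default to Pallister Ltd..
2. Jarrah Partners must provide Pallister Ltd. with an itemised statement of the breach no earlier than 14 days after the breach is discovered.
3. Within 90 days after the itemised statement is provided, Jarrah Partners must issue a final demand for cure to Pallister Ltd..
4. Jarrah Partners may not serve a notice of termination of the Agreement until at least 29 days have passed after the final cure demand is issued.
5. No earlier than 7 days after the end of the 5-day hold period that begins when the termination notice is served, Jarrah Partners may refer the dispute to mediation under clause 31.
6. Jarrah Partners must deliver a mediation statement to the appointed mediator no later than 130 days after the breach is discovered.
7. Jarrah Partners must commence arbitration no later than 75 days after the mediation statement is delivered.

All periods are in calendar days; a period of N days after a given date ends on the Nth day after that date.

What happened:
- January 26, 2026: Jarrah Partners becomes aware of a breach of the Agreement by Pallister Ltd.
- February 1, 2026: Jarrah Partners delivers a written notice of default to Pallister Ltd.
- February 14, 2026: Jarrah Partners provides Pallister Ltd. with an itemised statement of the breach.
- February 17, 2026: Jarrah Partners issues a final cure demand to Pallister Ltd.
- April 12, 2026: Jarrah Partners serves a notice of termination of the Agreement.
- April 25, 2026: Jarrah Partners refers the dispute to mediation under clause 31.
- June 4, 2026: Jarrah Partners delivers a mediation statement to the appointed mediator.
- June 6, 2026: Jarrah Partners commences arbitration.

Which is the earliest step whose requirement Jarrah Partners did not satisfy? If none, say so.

None — every step was satisfied

Step 1 — counting 60 days from January 26, 2026 (when the breach is discovered) gives a deadline of March 27, 2026; done February 1, 2026 — timely.
Step 2 — must wait 14 days from January 26, 2026 (when the breach is discovered), so not before February 9, 2026; done February 14, 2026 — permitted.
Step 3 — counting 90 days from February 14, 2026 (when the itemised statement is provided) gives a deadline of May 15, 2026; done February 17, 2026 — timely.
Step 4 — must wait 29 days from February 17, 2026 (when the final cure demand is issued), so not before March 18, 2026; April 12, 2026 is on or after that date.
Step 5 — must wait 7 days from April 17, 2026 (end of the 5-day hold period, which began when the termination notice is served on April 12, 2026), so not before April 24, 2026; done April 25, 2026, after the minimum wait.
Step 6 — counting 130 days from January 26, 2026 (when the breach is discovered) gives a deadline of June 5, 2026; done June 4, 2026 — timely.
Step 7 — counting 75 days from June 4, 2026 (when the mediation statement is delivered) gives a deadline of August 18, 2026; done June 6, 2026 — timely.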